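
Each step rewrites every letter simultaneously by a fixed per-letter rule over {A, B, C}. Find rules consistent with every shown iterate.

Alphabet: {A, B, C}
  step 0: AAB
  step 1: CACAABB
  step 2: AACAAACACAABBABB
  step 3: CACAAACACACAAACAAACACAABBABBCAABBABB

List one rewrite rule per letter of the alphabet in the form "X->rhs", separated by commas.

  step 2 ⇒ step 3: AACAAACACAABBABB ⇒ CA·CA·AA·CA·CA·CA·AA·CA·AA·CA·CA·ABB·ABB·CA·ABB·ABB
    A ↦ CA
    B ↦ ABB
    C ↦ AA

A->CA, B->ABB, C->AA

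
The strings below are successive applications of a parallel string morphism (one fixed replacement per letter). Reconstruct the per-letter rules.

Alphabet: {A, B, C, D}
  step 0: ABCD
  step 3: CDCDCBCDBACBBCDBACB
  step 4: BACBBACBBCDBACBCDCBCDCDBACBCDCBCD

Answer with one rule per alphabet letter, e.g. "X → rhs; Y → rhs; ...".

  step 3 ⇒ step 4: CDCDCBCDBACBBCDBACB ⇒ B·ACB·B·ACB·B·CD·B·ACB·CD·C·B·CD·CD·B·ACB·CD·C·B·CD
    A ↦ C
    B ↦ CD
    C ↦ B
    D ↦ ACB

A->C, B->CD, C->B, D->ACB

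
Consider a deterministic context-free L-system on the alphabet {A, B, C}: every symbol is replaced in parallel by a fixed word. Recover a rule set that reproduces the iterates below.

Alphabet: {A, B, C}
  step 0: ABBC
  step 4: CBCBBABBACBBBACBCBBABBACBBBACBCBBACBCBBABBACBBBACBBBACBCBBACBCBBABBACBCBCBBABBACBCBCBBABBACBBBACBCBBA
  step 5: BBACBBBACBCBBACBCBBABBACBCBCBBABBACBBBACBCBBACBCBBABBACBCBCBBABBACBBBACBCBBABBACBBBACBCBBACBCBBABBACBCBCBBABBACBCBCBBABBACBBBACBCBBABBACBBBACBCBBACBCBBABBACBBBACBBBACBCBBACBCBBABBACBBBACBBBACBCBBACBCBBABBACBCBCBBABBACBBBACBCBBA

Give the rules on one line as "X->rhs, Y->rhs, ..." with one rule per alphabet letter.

A->BA, B->CB, C->BBA

  step 4 ⇒ step 5: CBCBBABBACBBBACBCBBABBACBBBACBCBBACBCBBABBACBBBACBBBACBCBBACBCBBABBACBCBCBBABBACBCBCBBABBACBBBACBCBBA ⇒ BBA·CB·BBA·CB·CB·BA·CB·CB·BA·BBA·CB·CB·CB·BA·BBA·CB·BBA·CB·CB·BA·CB·CB·BA·BBA·CB·CB·CB·BA·BBA·CB·BBA·CB·CB·BA·BBA·CB·BBA·CB·CB·BA·CB·CB·BA·BBA·CB·CB·CB·BA·BBA·CB·CB·CB·BA·BBA·CB·BBA·CB·CB·BA·BBA·CB·BBA·CB·CB·BA·CB·CB·BA·BBA·CB·BBA·CB·BBA·CB·CB·BA·CB·CB·BA·BBA·CB·BBA·CB·BBA·CB·CB·BA·CB·CB·BA·BBA·CB·CB·CB·BA·BBA·CB·BBA·CB·CB·BA
    A ↦ BA
    B ↦ CB
    C ↦ BBA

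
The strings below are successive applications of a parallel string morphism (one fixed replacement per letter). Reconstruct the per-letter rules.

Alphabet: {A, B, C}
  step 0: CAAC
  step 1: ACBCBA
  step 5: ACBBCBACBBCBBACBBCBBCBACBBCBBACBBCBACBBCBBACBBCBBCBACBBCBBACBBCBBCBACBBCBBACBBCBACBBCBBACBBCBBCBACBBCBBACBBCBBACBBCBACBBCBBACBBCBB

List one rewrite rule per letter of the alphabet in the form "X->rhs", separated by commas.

  step 0 ⇒ step 1: CAAC ⇒ A·CB·CB·A
    A ↦ CB
    C ↦ A
    B ↦ CBB  (constrained at step 1)

A->CB, B->CBB, C->A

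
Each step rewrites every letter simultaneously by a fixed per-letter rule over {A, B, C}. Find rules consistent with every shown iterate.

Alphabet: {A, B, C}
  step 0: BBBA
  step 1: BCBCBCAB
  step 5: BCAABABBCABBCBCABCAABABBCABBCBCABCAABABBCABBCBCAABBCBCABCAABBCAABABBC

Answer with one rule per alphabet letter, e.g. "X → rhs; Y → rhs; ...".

A->AB, B->BC, C->A

  step 0 ⇒ step 1: BBBA ⇒ BC·BC·BC·AB
    A ↦ AB
    B ↦ BC
    C ↦ A  (constrained at step 1)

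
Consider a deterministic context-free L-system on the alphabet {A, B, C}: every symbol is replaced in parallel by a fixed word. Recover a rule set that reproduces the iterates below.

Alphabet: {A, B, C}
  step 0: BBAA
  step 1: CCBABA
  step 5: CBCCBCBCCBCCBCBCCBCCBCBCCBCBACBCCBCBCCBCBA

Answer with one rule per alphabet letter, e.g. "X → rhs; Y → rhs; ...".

  step 0 ⇒ step 1: BBAA ⇒ C·C·BA·BA
    A ↦ BA
    B ↦ C
    C ↦ CB  (constrained at step 1)

A->BA, B->C, C->CB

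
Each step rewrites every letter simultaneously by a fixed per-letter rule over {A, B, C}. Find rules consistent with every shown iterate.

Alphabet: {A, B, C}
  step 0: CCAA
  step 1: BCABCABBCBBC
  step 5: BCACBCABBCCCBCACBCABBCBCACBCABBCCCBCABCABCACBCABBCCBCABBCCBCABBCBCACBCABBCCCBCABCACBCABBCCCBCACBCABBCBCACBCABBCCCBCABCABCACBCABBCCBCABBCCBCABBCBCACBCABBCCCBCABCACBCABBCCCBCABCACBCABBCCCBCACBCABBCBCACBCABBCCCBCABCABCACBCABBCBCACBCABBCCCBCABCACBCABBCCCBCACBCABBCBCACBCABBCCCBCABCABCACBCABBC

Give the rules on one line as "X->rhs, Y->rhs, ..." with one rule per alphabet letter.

A->BBC, B->C, C->BCA

  step 0 ⇒ step 1: CCAA ⇒ BCA·BCA·BBC·BBC
    A ↦ BBC
    C ↦ BCA
    B ↦ C  (constrained at step 1)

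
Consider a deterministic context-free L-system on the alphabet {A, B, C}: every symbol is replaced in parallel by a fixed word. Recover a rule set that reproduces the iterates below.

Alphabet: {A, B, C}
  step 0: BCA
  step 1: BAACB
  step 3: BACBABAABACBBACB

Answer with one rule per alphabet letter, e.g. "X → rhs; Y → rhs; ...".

  step 0 ⇒ step 1: BCA ⇒ BA·A·CB
    A ↦ CB
    B ↦ BA
    C ↦ A

A->CB, B->BA, C->A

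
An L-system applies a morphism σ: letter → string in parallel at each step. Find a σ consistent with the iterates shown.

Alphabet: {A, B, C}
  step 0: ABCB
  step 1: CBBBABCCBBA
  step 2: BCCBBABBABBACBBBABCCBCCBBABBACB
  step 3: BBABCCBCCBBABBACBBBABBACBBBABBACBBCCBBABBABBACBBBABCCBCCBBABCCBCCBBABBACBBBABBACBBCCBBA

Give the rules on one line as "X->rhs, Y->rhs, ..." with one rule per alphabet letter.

  step 2 ⇒ step 3: BCCBBABBABBACBBBABCCBCCBBABBACB ⇒ BBA·BCC·BCC·BBA·BBA·CB·BBA·BBA·CB·BBA·BBA·CB·BCC·BBA·BBA·BBA·CB·BBA·BCC·BCC·BBA·BCC·BCC·BBA·BBA·CB·BBA·BBA·CB·BCC·BBA
    A ↦ CB
    B ↦ BBA
    C ↦ BCC

A->CB, B->BBA, C->BCC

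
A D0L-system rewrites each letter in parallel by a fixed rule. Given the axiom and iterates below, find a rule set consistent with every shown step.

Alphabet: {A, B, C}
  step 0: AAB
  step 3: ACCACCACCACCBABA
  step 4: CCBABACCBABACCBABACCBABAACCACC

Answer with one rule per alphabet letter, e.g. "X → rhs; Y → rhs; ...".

A->CC, B->A, C->BA

  step 3 ⇒ step 4: ACCACCACCACCBABA ⇒ CC·BA·BA·CC·BA·BA·CC·BA·BA·CC·BA·BA·A·CC·A·CC
    A ↦ CC
    B ↦ A
    C ↦ BA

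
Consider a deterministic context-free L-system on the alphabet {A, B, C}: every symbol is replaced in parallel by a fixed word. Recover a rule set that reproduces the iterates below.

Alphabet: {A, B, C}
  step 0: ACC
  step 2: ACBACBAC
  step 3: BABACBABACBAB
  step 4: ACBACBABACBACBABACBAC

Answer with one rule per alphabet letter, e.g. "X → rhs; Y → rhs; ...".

A->B, B->AC, C->AB

  step 3 ⇒ step 4: BABACBABACBAB ⇒ AC·B·AC·B·AB·AC·B·AC·B·AB·AC·B·AC
    A ↦ B
    B ↦ AC
    C ↦ AB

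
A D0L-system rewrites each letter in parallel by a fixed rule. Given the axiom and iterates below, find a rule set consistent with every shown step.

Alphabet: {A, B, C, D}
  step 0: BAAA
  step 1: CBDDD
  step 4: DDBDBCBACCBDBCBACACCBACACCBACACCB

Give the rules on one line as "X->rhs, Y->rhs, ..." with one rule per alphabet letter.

  step 0 ⇒ step 1: BAAA ⇒ CB·D·D·D
    A ↦ D
    B ↦ CB
    C ↦ DB  (constrained at step 1)
    D ↦ AC  (constrained at step 1)

A->D, B->CB, C->DB, D->AC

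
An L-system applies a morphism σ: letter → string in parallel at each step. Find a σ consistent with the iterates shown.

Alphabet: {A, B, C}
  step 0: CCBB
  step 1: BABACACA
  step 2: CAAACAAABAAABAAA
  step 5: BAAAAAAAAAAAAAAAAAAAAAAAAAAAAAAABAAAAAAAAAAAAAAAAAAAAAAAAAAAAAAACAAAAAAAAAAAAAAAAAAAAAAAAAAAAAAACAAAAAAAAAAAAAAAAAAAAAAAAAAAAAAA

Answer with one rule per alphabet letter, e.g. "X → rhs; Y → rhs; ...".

A->AA, B->CA, C->BA

  step 1 ⇒ step 2: BABACACA ⇒ CA·AA·CA·AA·BA·AA·BA·AA
    A ↦ AA
    B ↦ CA
    C ↦ BA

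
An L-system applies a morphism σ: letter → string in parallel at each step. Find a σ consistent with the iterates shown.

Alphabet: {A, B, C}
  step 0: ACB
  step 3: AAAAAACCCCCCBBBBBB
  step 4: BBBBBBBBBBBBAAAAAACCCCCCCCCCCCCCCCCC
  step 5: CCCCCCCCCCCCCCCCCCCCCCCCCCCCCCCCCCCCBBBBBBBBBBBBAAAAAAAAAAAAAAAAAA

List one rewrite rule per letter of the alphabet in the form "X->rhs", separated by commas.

  step 4 ⇒ step 5: BBBBBBBBBBBBAAAAAACCCCCCCCCCCCCCCCCC ⇒ CCC·CCC·CCC·CCC·CCC·CCC·CCC·CCC·CCC·CCC·CCC·CCC·BB·BB·BB·BB·BB·BB·A·A·A·A·A·A·A·A·A·A·A·A·A·A·A·A·A·A
    A ↦ BB
    B ↦ CCC
    C ↦ A

A->BB, B->CCC, C->A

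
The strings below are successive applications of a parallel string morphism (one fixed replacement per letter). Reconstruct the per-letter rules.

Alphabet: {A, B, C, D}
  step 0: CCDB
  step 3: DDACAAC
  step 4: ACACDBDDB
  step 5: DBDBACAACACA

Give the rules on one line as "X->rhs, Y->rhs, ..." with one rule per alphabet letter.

A->D, B->A, C->B, D->AC

  step 4 ⇒ step 5: ACACDBDDB ⇒ D·B·D·B·AC·A·AC·AC·A
    A ↦ D
    B ↦ A
    C ↦ B
    D ↦ AC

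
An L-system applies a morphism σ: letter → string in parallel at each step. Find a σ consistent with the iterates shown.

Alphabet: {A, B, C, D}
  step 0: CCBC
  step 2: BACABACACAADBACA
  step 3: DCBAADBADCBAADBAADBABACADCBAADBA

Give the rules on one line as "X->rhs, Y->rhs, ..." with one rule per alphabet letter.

A->BA, B->DC, C->AD, D->CA

  step 2 ⇒ step 3: BACABACACAADBACA ⇒ DC·BA·AD·BA·DC·BA·AD·BA·AD·BA·BA·CA·DC·BA·AD·BA
    A ↦ BA
    B ↦ DC
    C ↦ AD
    D ↦ CA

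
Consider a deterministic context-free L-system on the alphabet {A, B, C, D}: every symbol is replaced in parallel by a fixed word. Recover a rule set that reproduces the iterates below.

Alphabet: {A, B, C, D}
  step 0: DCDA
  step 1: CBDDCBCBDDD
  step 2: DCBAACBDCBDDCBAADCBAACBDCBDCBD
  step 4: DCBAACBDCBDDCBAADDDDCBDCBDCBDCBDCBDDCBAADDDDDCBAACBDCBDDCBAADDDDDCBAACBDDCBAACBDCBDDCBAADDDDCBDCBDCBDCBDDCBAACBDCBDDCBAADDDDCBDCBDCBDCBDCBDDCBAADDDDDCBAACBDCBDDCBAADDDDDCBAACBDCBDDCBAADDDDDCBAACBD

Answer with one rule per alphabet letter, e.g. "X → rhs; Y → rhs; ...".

A->DD, B->AA, C->DCB, D->CBD

  step 1 ⇒ step 2: CBDDCBCBDDD ⇒ DCB·AA·CBD·CBD·DCB·AA·DCB·AA·CBD·CBD·CBD
    B ↦ AA
    C ↦ DCB
    D ↦ CBD
  step 0 ⇒ step 1: DCDA ⇒ CBD·DCB·CBD·DD
    A ↦ DD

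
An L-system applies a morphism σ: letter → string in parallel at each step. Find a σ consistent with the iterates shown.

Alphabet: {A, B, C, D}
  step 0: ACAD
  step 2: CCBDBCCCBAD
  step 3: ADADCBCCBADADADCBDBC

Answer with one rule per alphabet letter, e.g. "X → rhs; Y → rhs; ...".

A->DB, B->CB, C->AD, D->C

  step 2 ⇒ step 3: CCBDBCCCBAD ⇒ AD·AD·CB·C·CB·AD·AD·AD·CB·DB·C
    A ↦ DB
    B ↦ CB
    C ↦ AD
    D ↦ C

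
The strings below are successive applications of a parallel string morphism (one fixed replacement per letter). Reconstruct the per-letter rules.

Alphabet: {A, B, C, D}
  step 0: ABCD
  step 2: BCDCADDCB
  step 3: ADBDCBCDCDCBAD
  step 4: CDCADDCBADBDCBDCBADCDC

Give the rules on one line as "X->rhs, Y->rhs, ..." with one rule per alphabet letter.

  step 3 ⇒ step 4: ADBDCBCDCDCBAD ⇒ C·DC·AD·DC·B·AD·B·DC·B·DC·B·AD·C·DC
    A ↦ C
    B ↦ AD
    C ↦ B
    D ↦ DC

A->C, B->AD, C->B, D->DC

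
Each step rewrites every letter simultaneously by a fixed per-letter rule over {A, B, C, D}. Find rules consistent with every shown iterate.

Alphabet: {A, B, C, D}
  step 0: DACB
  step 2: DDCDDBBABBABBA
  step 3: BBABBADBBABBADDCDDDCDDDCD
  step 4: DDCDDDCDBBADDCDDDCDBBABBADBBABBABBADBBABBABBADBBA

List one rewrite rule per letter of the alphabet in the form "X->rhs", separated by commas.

A->CD, B->D, C->D, D->BBA

  step 3 ⇒ step 4: BBABBADBBABBADDCDDDCDDDCD ⇒ D·D·CD·D·D·CD·BBA·D·D·CD·D·D·CD·BBA·BBA·D·BBA·BBA·BBA·D·BBA·BBA·BBA·D·BBA
    A ↦ CD
    B ↦ D
    C ↦ D
    D ↦ BBA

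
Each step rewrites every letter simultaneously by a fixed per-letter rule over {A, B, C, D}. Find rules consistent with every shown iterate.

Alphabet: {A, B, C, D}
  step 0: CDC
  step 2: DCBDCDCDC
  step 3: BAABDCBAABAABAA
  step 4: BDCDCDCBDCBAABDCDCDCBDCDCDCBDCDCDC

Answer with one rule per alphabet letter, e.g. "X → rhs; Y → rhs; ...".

  step 3 ⇒ step 4: BAABDCBAABAABAA ⇒ BDC·DC·DC·BDC·BA·A·BDC·DC·DC·BDC·DC·DC·BDC·DC·DC
    A ↦ DC
    B ↦ BDC
    C ↦ A
    D ↦ BA

A->DC, B->BDC, C->A, D->BA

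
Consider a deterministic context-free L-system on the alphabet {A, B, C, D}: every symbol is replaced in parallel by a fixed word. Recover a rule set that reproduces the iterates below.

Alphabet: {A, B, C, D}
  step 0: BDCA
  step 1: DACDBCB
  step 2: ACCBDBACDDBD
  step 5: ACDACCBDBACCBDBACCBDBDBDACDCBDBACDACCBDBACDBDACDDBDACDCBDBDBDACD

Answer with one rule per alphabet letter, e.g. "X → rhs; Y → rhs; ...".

A->CB, B->D, C->DB, D->AC

  step 1 ⇒ step 2: DACDBCB ⇒ AC·CB·DB·AC·D·DB·D
    A ↦ CB
    B ↦ D
    C ↦ DB
    D ↦ AC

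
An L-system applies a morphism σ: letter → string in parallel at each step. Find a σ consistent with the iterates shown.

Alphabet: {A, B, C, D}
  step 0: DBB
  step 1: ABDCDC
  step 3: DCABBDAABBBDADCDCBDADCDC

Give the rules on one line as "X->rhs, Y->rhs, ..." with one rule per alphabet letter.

  step 0 ⇒ step 1: DBB ⇒ AB·DC·DC
    B ↦ DC
    D ↦ AB
    A ↦ BDA  (constrained at step 1)
    C ↦ B  (constrained at step 1)

A->BDA, B->DC, C->B, D->AB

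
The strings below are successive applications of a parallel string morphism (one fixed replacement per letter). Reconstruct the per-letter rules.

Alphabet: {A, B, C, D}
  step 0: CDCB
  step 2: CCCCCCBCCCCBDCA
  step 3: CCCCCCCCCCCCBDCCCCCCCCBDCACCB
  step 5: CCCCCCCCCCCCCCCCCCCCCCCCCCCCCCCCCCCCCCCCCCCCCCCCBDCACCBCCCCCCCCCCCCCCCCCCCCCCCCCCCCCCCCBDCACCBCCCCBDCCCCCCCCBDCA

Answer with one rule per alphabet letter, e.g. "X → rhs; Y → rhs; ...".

  step 2 ⇒ step 3: CCCCCCBCCCCBDCA ⇒ CC·CC·CC·CC·CC·CC·BD·CC·CC·CC·CC·BD·CA·CC·B
    A ↦ B
    B ↦ BD
    C ↦ CC
    D ↦ CA

A->B, B->BD, C->CC, D->CA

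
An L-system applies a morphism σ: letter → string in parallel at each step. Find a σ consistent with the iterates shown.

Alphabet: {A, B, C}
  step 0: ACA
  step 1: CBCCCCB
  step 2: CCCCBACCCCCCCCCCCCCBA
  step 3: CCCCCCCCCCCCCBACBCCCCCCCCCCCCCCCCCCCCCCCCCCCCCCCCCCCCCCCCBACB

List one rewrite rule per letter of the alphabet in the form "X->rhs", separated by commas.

  step 2 ⇒ step 3: CCCCBACCCCCCCCCCCCCBA ⇒ CCC·CCC·CCC·CCC·CBA·CB·CCC·CCC·CCC·CCC·CCC·CCC·CCC·CCC·CCC·CCC·CCC·CCC·CCC·CBA·CB
    A ↦ CB
    B ↦ CBA
    C ↦ CCC

A->CB, B->CBA, C->CCC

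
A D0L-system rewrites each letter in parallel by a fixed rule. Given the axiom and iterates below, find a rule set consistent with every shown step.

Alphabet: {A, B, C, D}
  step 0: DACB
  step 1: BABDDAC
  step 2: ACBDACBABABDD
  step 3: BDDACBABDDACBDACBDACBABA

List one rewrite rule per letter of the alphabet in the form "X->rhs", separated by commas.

A->BD, B->AC, C->D, D->BA

  step 2 ⇒ step 3: ACBDACBABABDD ⇒ BD·D·AC·BA·BD·D·AC·BD·AC·BD·AC·BA·BA
    A ↦ BD
    B ↦ AC
    C ↦ D
    D ↦ BA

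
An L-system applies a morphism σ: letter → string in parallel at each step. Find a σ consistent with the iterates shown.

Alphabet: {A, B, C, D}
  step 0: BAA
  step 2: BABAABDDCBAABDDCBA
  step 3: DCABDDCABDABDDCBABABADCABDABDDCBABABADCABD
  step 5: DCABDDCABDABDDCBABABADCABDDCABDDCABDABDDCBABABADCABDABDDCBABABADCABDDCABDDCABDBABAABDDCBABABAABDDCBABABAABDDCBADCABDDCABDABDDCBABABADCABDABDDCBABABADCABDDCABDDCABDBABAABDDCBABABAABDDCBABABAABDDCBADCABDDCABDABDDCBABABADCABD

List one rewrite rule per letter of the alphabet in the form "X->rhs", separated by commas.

  step 2 ⇒ step 3: BABAABDDCBAABDDCBA ⇒ DC·ABD·DC·ABD·ABD·DC·BA·BA·BA·DC·ABD·ABD·DC·BA·BA·BA·DC·ABD
    A ↦ ABD
    B ↦ DC
    C ↦ BA
    D ↦ BA

A->ABD, B->DC, C->BA, D->BA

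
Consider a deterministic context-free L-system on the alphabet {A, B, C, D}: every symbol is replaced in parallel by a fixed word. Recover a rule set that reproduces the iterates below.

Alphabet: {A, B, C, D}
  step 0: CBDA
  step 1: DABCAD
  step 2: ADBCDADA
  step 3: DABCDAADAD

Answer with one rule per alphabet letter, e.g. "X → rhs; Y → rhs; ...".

  step 2 ⇒ step 3: ADBCDADA ⇒ D·A·BC·DA·A·D·A·D
    A ↦ D
    B ↦ BC
    C ↦ DA
    D ↦ A

A->D, B->BC, C->DA, D->A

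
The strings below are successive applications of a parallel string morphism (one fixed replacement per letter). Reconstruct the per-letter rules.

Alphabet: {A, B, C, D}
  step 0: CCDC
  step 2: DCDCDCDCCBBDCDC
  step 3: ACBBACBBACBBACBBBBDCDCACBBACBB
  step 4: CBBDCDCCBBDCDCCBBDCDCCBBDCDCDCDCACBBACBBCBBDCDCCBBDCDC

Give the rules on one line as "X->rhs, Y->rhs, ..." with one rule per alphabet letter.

A->C, B->DC, C->BB, D->AC

  step 3 ⇒ step 4: ACBBACBBACBBACBBBBDCDCACBBACBB ⇒ C·BB·DC·DC·C·BB·DC·DC·C·BB·DC·DC·C·BB·DC·DC·DC·DC·AC·BB·AC·BB·C·BB·DC·DC·C·BB·DC·DC
    A ↦ C
    B ↦ DC
    C ↦ BB
    D ↦ AC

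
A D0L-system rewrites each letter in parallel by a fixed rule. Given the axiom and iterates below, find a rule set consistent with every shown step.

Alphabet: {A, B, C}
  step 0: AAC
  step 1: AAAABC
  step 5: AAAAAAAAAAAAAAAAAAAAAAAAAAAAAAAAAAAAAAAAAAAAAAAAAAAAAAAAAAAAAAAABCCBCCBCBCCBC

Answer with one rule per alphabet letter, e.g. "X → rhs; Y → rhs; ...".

A->AA, B->C, C->BC

  step 0 ⇒ step 1: AAC ⇒ AA·AA·BC
    A ↦ AA
    C ↦ BC
    B ↦ C  (constrained at step 1)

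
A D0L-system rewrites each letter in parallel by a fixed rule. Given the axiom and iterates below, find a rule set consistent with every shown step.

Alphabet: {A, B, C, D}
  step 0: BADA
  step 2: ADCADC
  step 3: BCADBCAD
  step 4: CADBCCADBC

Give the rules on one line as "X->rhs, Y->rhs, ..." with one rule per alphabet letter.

  step 3 ⇒ step 4: BCADBCAD ⇒ C·AD·B·C·C·AD·B·C
    A ↦ B
    B ↦ C
    C ↦ AD
    D ↦ C

A->B, B->C, C->AD, D->C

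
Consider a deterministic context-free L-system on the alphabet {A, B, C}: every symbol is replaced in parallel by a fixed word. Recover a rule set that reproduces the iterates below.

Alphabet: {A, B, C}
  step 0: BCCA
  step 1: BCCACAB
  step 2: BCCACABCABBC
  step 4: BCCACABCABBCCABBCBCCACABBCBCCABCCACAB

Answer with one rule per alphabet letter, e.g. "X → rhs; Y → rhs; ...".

  step 1 ⇒ step 2: BCCACAB ⇒ BC·CA·CA·B·CA·B·BC
    A ↦ B
    B ↦ BC
    C ↦ CA

A->B, B->BC, C->CA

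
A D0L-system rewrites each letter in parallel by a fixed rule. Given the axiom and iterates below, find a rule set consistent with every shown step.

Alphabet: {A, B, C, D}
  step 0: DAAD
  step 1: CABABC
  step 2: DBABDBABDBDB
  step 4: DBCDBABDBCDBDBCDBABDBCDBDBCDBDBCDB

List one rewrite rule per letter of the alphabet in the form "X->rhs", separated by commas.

A->AB, B->DB, C->DB, D->C

  step 1 ⇒ step 2: CABABC ⇒ DB·AB·DB·AB·DB·DB
    A ↦ AB
    B ↦ DB
    C ↦ DB
  step 0 ⇒ step 1: DAAD ⇒ C·AB·AB·C
    D ↦ C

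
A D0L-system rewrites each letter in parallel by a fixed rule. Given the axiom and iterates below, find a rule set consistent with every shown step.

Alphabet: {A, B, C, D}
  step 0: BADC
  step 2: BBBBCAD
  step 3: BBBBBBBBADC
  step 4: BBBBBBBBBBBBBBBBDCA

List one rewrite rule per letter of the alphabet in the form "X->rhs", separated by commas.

A->D, B->BB, C->A, D->C

  step 3 ⇒ step 4: BBBBBBBBADC ⇒ BB·BB·BB·BB·BB·BB·BB·BB·D·C·A
    A ↦ D
    B ↦ BB
    C ↦ A
    D ↦ C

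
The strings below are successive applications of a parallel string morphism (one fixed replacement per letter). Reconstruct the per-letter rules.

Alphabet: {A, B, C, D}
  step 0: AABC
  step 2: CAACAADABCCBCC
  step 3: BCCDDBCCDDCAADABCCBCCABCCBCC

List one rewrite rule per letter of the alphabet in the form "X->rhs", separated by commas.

  step 2 ⇒ step 3: CAACAADABCCBCC ⇒ BCC·D·D·BCC·D·D·CAA·D·A·BCC·BCC·A·BCC·BCC
    A ↦ D
    B ↦ A
    C ↦ BCC
    D ↦ CAA

A->D, B->A, C->BCC, D->CAA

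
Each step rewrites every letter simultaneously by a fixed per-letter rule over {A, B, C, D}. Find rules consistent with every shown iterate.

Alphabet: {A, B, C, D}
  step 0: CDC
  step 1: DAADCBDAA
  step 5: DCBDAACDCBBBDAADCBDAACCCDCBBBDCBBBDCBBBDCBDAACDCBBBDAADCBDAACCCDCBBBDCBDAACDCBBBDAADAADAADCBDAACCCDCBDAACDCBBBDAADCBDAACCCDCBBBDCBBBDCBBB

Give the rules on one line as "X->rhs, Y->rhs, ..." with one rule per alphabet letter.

A->B, B->C, C->DAA, D->DCB

  step 0 ⇒ step 1: CDC ⇒ DAA·DCB·DAA
    C ↦ DAA
    D ↦ DCB
    A ↦ B  (constrained at step 1)
    B ↦ C  (constrained at step 1)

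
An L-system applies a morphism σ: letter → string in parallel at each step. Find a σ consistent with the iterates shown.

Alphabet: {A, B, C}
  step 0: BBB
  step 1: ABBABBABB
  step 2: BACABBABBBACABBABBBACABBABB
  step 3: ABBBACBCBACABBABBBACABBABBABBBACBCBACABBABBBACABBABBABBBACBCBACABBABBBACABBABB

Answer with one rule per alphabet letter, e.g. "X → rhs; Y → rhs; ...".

A->BAC, B->ABB, C->BC

  step 2 ⇒ step 3: BACABBABBBACABBABBBACABBABB ⇒ ABB·BAC·BC·BAC·ABB·ABB·BAC·ABB·ABB·ABB·BAC·BC·BAC·ABB·ABB·BAC·ABB·ABB·ABB·BAC·BC·BAC·ABB·ABB·BAC·ABB·ABB
    A ↦ BAC
    B ↦ ABB
    C ↦ BC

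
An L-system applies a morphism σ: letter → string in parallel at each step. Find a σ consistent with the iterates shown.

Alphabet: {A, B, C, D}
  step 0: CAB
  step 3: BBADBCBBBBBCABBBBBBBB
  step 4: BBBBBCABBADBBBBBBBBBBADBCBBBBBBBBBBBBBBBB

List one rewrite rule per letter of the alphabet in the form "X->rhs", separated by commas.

  step 3 ⇒ step 4: BBADBCBBBBBCABBBBBBBB ⇒ BB·BB·BC·A·BB·AD·BB·BB·BB·BB·BB·AD·BC·BB·BB·BB·BB·BB·BB·BB·BB
    A ↦ BC
    B ↦ BB
    C ↦ AD
    D ↦ A

A->BC, B->BB, C->AD, D->A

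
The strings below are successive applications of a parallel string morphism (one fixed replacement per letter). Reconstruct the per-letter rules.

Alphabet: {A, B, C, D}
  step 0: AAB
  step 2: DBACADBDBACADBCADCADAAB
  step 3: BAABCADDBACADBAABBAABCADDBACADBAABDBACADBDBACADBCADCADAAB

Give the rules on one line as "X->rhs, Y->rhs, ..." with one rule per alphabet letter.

A->CAD, B->AAB, C->DBA, D->B

  step 2 ⇒ step 3: DBACADBDBACADBCADCADAAB ⇒ B·AAB·CAD·DBA·CAD·B·AAB·B·AAB·CAD·DBA·CAD·B·AAB·DBA·CAD·B·DBA·CAD·B·CAD·CAD·AAB
    A ↦ CAD
    B ↦ AAB
    C ↦ DBA
    D ↦ B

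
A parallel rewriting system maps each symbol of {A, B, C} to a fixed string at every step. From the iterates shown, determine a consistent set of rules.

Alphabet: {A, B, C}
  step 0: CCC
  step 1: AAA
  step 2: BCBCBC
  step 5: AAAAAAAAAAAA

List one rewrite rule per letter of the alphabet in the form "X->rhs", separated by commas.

A->BC, B->A, C->A

  step 1 ⇒ step 2: AAA ⇒ BC·BC·BC
    A ↦ BC
    B ↦ A  (constrained at step 2)
  step 0 ⇒ step 1: CCC ⇒ A·A·A
    C ↦ A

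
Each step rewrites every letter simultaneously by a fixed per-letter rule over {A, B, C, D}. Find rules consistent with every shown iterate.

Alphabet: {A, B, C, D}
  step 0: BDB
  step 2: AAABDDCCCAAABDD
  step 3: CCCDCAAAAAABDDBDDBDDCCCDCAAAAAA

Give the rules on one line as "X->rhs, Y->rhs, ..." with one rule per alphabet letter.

  step 2 ⇒ step 3: AAABDDCCCAAABDD ⇒ C·C·C·DC·AAA·AAA·BDD·BDD·BDD·C·C·C·DC·AAA·AAA
    A ↦ C
    B ↦ DC
    C ↦ BDD
    D ↦ AAA

A->C, B->DC, C->BDD, D->AAA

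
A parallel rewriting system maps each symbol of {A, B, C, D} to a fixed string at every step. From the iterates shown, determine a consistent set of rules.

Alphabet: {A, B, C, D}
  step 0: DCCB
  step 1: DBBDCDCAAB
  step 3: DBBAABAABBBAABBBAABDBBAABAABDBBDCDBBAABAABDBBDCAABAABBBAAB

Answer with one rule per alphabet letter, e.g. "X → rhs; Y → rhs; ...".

  step 0 ⇒ step 1: DCCB ⇒ DBB·DC·DC·AAB
    B ↦ AAB
    C ↦ DC
    D ↦ DBB
    A ↦ B  (constrained at step 1)

A->B, B->AAB, C->DC, D->DBB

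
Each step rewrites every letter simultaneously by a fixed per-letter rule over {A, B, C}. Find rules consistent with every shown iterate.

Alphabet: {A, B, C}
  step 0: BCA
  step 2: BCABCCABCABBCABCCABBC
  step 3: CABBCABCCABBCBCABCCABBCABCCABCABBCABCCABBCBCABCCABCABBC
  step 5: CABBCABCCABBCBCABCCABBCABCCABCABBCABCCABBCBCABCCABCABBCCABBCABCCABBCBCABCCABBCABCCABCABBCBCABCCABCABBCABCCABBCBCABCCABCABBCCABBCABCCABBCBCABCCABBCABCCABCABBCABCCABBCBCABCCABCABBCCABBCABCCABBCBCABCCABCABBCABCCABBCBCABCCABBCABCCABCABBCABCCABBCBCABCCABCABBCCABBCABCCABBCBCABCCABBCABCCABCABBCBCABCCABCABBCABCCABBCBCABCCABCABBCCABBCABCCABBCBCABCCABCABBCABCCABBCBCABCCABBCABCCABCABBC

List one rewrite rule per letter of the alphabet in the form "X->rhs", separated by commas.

  step 2 ⇒ step 3: BCABCCABCABBCABCCABBC ⇒ CAB·BC·ABC·CAB·BC·BC·ABC·CAB·BC·ABC·CAB·CAB·BC·ABC·CAB·BC·BC·ABC·CAB·CAB·BC
    A ↦ ABC
    B ↦ CAB
    C ↦ BC

A->ABC, B->CAB, C->BC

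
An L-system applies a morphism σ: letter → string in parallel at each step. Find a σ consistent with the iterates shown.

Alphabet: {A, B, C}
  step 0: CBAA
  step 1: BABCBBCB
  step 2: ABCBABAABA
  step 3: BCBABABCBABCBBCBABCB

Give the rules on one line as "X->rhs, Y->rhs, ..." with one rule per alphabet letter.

A->BCB, B->A, C->B

  step 2 ⇒ step 3: ABCBABAABA ⇒ BCB·A·B·A·BCB·A·BCB·BCB·A·BCB
    A ↦ BCB
    B ↦ A
    C ↦ B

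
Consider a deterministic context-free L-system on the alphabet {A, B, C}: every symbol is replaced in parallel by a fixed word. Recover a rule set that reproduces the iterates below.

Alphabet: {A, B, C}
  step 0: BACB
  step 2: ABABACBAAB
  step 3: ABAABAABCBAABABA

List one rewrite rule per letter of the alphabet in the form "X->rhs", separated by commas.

  step 2 ⇒ step 3: ABABACBAAB ⇒ AB·A·AB·A·AB·CB·A·AB·AB·A
    A ↦ AB
    B ↦ A
    C ↦ CB

A->AB, B->A, C->CB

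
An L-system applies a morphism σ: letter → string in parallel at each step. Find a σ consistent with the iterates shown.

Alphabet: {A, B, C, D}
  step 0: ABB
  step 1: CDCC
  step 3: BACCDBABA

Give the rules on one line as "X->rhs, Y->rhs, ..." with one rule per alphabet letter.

A->CD, B->C, C->D, D->BA

  step 0 ⇒ step 1: ABB ⇒ CD·C·C
    A ↦ CD
    B ↦ C
    C ↦ D  (constrained at step 1)
    D ↦ BA  (constrained at step 1)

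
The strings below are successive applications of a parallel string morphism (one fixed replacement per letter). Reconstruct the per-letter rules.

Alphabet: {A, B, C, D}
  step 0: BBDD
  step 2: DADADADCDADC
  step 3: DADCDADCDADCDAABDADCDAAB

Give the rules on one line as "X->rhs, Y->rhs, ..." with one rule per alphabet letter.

A->DC, B->D, C->AB, D->DA

  step 2 ⇒ step 3: DADADADCDADC ⇒ DA·DC·DA·DC·DA·DC·DA·AB·DA·DC·DA·AB
    A ↦ DC
    C ↦ AB
    D ↦ DA
    B ↦ D  (constrained at step 0)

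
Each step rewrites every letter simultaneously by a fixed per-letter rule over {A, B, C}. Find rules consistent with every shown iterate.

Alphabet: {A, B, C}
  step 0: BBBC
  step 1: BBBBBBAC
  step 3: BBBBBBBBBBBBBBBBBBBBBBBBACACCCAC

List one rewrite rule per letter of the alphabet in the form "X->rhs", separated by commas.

  step 0 ⇒ step 1: BBBC ⇒ BB·BB·BB·AC
    B ↦ BB
    C ↦ AC
    A ↦ CC  (constrained at step 1)

A->CC, B->BB, C->AC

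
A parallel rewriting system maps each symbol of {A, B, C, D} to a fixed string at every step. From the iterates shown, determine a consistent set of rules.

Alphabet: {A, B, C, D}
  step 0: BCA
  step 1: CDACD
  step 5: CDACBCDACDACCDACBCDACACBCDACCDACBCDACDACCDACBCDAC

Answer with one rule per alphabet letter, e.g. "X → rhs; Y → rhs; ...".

  step 0 ⇒ step 1: BCA ⇒ CD·AC·D
    A ↦ D
    B ↦ CD
    C ↦ AC
    D ↦ BC  (constrained at step 1)

A->D, B->CD, C->AC, D->BC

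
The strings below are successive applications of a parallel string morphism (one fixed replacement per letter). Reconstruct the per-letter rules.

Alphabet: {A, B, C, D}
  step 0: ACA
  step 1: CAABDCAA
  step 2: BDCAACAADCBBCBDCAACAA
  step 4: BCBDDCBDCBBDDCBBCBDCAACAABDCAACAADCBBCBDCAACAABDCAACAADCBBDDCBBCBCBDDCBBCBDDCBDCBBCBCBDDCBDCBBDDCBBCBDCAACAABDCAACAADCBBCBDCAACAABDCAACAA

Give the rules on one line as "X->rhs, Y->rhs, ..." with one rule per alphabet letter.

A->CAA, B->DCB, C->BD, D->BC

  step 1 ⇒ step 2: CAABDCAA ⇒ BD·CAA·CAA·DCB·BC·BD·CAA·CAA
    A ↦ CAA
    B ↦ DCB
    C ↦ BD
    D ↦ BC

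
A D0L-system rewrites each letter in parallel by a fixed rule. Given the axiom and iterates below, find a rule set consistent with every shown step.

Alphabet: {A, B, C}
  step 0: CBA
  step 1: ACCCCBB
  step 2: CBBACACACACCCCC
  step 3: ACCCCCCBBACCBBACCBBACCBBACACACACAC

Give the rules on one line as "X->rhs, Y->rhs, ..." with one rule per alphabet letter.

A->CBB, B->CC, C->AC

  step 2 ⇒ step 3: CBBACACACACCCCC ⇒ AC·CC·CC·CBB·AC·CBB·AC·CBB·AC·CBB·AC·AC·AC·AC·AC
    A ↦ CBB
    B ↦ CC
    C ↦ AC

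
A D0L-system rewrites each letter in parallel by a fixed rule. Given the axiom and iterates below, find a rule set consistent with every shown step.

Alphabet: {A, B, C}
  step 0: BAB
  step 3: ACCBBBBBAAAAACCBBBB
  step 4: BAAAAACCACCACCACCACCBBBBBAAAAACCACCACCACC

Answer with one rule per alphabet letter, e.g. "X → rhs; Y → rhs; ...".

  step 3 ⇒ step 4: ACCBBBBBAAAAACCBBBB ⇒ B·AA·AA·ACC·ACC·ACC·ACC·ACC·B·B·B·B·B·AA·AA·ACC·ACC·ACC·ACC
    A ↦ B
    B ↦ ACC
    C ↦ AA

A->B, B->ACC, C->AA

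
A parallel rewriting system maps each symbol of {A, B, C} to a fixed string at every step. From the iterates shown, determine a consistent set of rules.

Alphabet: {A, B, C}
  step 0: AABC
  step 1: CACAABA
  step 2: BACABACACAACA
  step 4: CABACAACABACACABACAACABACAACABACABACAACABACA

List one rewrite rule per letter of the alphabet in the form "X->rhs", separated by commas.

  step 1 ⇒ step 2: CACAABA ⇒ BA·CA·BA·CA·CA·A·CA
    A ↦ CA
    B ↦ A
    C ↦ BA

A->CA, B->A, C->BA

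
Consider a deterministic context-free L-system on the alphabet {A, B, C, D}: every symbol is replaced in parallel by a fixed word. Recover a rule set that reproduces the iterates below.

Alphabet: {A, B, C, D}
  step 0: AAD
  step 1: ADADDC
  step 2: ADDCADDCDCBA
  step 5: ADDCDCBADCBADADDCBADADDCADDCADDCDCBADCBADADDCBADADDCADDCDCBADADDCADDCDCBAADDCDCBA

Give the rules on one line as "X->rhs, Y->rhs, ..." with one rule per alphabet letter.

  step 1 ⇒ step 2: ADADDC ⇒ AD·DC·AD·DC·DC·BA
    A ↦ AD
    C ↦ BA
    D ↦ DC
    B ↦ D  (constrained at step 2)

A->AD, B->D, C->BA, D->DC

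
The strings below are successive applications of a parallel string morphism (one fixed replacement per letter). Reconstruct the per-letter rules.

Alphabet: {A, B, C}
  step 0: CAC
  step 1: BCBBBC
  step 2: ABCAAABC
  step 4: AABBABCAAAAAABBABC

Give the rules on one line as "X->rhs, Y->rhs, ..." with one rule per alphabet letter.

  step 1 ⇒ step 2: BCBBBC ⇒ A·BC·A·A·A·BC
    B ↦ A
    C ↦ BC
  step 0 ⇒ step 1: CAC ⇒ BC·BB·BC
    A ↦ BB

A->BB, B->A, C->BC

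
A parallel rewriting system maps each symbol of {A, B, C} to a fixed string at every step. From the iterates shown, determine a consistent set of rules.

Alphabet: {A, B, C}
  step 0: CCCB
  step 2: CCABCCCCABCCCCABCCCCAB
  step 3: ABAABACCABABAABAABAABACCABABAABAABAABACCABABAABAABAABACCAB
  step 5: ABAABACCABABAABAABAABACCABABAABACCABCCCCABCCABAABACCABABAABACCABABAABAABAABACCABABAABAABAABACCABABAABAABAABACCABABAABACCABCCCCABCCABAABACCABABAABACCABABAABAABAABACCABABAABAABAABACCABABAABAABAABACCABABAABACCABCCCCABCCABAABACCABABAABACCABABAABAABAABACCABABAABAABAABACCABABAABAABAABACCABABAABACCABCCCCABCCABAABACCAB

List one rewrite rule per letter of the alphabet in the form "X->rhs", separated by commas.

  step 2 ⇒ step 3: CCABCCCCABCCCCABCCCCAB ⇒ ABA·ABA·CC·AB·ABA·ABA·ABA·ABA·CC·AB·ABA·ABA·ABA·ABA·CC·AB·ABA·ABA·ABA·ABA·CC·AB
    A ↦ CC
    B ↦ AB
    C ↦ ABA

A->CC, B->AB, C->ABA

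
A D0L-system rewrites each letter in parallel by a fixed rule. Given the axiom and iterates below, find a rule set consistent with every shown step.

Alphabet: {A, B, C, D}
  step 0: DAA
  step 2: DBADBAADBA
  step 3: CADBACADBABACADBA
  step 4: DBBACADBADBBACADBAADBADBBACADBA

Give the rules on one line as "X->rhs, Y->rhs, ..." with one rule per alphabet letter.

A->BA, B->AD, C->DB, D->C

  step 3 ⇒ step 4: CADBACADBABACADBA ⇒ DB·BA·C·AD·BA·DB·BA·C·AD·BA·AD·BA·DB·BA·C·AD·BA
    A ↦ BA
    B ↦ AD
    C ↦ DB
    D ↦ C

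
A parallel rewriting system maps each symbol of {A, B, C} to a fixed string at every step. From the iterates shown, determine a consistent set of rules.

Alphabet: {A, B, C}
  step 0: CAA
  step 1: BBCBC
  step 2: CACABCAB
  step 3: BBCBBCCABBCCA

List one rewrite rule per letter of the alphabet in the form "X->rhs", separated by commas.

A->BC, B->CA, C->B

  step 2 ⇒ step 3: CACABCAB ⇒ B·BC·B·BC·CA·B·BC·CA
    A ↦ BC
    B ↦ CA
    C ↦ B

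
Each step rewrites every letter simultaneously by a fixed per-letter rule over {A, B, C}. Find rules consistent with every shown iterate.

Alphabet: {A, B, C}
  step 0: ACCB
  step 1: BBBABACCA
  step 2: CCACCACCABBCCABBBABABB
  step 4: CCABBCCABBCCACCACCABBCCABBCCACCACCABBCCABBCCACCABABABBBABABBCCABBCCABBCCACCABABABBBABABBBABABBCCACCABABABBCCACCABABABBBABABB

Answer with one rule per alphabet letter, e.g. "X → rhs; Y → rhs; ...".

A->BB, B->CCA, C->BA

  step 1 ⇒ step 2: BBBABACCA ⇒ CCA·CCA·CCA·BB·CCA·BB·BA·BA·BB
    A ↦ BB
    B ↦ CCA
    C ↦ BA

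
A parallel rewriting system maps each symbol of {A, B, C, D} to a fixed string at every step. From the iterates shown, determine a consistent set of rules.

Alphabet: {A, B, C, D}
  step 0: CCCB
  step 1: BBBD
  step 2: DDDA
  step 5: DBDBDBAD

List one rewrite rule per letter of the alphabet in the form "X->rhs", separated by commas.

A->BC, B->D, C->B, D->A

  step 1 ⇒ step 2: BBBD ⇒ D·D·D·A
    B ↦ D
    D ↦ A
    A ↦ BC  (constrained at step 2)
  step 0 ⇒ step 1: CCCB ⇒ B·B·B·D
    C ↦ B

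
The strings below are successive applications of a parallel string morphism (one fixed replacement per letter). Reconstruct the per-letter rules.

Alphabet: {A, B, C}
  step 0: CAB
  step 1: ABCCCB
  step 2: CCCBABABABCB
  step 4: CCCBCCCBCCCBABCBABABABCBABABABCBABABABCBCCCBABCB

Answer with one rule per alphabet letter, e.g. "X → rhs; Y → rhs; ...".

A->CC, B->CB, C->AB

  step 1 ⇒ step 2: ABCCCB ⇒ CC·CB·AB·AB·AB·CB
    A ↦ CC
    B ↦ CB
    C ↦ AB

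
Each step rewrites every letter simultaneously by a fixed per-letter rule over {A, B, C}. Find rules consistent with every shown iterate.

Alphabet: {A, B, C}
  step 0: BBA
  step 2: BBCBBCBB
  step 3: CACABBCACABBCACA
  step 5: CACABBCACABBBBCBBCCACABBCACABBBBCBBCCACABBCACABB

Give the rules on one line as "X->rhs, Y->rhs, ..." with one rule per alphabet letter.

  step 2 ⇒ step 3: BBCBBCBB ⇒ CA·CA·BB·CA·CA·BB·CA·CA
    B ↦ CA
    C ↦ BB
    A ↦ C  (constrained at step 0)

A->C, B->CA, C->BB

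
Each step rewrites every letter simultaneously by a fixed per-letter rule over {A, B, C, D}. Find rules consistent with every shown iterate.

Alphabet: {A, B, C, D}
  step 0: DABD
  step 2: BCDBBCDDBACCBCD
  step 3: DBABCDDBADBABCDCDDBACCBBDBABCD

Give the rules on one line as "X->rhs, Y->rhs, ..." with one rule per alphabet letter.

  step 2 ⇒ step 3: BCDBBCDDBACCBCD ⇒ DBA·B·CD·DBA·DBA·B·CD·CD·DBA·CC·B·B·DBA·B·CD
    A ↦ CC
    B ↦ DBA
    C ↦ B
    D ↦ CD

A->CC, B->DBA, C->B, D->CD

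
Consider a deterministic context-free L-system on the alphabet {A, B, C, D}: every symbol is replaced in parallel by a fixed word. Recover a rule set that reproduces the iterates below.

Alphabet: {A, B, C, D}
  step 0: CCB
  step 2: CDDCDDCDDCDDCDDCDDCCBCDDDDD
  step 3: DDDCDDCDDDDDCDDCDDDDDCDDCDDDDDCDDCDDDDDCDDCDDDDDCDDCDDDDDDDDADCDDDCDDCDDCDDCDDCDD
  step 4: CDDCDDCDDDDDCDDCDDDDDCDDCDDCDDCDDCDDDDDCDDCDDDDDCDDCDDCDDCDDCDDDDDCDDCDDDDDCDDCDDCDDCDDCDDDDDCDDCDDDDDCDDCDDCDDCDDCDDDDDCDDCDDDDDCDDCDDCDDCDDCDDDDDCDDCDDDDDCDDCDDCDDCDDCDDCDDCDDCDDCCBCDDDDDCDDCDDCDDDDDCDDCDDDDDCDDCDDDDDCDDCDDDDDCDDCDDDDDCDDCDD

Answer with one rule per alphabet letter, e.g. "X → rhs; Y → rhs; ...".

A->CCB, B->ADC, C->DDD, D->CDD

  step 3 ⇒ step 4: DDDCDDCDDDDDCDDCDDDDDCDDCDDDDDCDDCDDDDDCDDCDDDDDCDDCDDDDDDDDADCDDDCDDCDDCDDCDDCDD ⇒ CDD·CDD·CDD·DDD·CDD·CDD·DDD·CDD·CDD·CDD·CDD·CDD·DDD·CDD·CDD·DDD·CDD·CDD·CDD·CDD·CDD·DDD·CDD·CDD·DDD·CDD·CDD·CDD·CDD·CDD·DDD·CDD·CDD·DDD·CDD·CDD·CDD·CDD·CDD·DDD·CDD·CDD·DDD·CDD·CDD·CDD·CDD·CDD·DDD·CDD·CDD·DDD·CDD·CDD·CDD·CDD·CDD·CDD·CDD·CDD·CCB·CDD·DDD·CDD·CDD·CDD·DDD·CDD·CDD·DDD·CDD·CDD·DDD·CDD·CDD·DDD·CDD·CDD·DDD·CDD·CDD
    A ↦ CCB
    C ↦ DDD
    D ↦ CDD
  step 2 ⇒ step 3: CDDCDDCDDCDDCDDCDDCCBCDDDDD ⇒ DDD·CDD·CDD·DDD·CDD·CDD·DDD·CDD·CDD·DDD·CDD·CDD·DDD·CDD·CDD·DDD·CDD·CDD·DDD·DDD·ADC·DDD·CDD·CDD·CDD·CDD·CDD
    B ↦ ADC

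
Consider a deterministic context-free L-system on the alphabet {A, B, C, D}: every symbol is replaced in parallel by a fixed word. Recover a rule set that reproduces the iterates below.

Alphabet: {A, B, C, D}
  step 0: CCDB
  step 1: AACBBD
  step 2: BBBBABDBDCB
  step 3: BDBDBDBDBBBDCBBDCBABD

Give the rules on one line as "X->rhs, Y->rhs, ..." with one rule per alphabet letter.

A->BB, B->BD, C->A, D->CB

  step 2 ⇒ step 3: BBBBABDBDCB ⇒ BD·BD·BD·BD·BB·BD·CB·BD·CB·A·BD
    A ↦ BB
    B ↦ BD
    C ↦ A
    D ↦ CB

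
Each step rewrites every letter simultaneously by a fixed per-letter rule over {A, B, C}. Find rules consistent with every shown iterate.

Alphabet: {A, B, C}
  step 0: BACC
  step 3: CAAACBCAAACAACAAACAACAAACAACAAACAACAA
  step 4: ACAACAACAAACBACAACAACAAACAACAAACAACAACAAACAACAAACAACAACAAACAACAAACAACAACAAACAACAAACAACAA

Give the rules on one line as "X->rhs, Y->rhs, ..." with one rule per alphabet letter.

A->CAA, B->CB, C->A

  step 3 ⇒ step 4: CAAACBCAAACAACAAACAACAAACAACAAACAACAA ⇒ A·CAA·CAA·CAA·A·CB·A·CAA·CAA·CAA·A·CAA·CAA·A·CAA·CAA·CAA·A·CAA·CAA·A·CAA·CAA·CAA·A·CAA·CAA·A·CAA·CAA·CAA·A·CAA·CAA·A·CAA·CAA
    A ↦ CAA
    B ↦ CB
    C ↦ A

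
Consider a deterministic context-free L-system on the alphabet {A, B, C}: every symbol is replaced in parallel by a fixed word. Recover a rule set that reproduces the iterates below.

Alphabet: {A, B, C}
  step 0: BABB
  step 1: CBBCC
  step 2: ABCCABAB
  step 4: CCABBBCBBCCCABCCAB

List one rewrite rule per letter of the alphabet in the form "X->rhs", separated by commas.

A->BB, B->C, C->AB

  step 1 ⇒ step 2: CBBCC ⇒ AB·C·C·AB·AB
    B ↦ C
    C ↦ AB
  step 0 ⇒ step 1: BABB ⇒ C·BB·C·C
    A ↦ BB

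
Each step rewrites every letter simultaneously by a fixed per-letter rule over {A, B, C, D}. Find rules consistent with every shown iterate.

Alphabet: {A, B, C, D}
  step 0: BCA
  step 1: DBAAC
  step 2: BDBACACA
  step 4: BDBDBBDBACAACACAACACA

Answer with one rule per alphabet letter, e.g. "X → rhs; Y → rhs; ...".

  step 1 ⇒ step 2: DBAAC ⇒ B·DB·AC·AC·A
    A ↦ AC
    B ↦ DB
    C ↦ A
    D ↦ B

A->AC, B->DB, C->A, D->B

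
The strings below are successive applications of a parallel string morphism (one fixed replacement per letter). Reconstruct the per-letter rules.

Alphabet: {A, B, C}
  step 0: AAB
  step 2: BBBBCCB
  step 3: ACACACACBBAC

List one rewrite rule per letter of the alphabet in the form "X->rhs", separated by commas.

  step 2 ⇒ step 3: BBBBCCB ⇒ AC·AC·AC·AC·B·B·AC
    B ↦ AC
    C ↦ B
    A ↦ CC  (constrained at step 0)

A->CC, B->AC, C->B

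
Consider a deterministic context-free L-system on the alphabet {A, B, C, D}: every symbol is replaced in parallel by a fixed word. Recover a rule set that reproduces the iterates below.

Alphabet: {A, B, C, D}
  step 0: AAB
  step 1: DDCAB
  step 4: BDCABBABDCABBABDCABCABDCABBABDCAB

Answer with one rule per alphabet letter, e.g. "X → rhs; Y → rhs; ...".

  step 0 ⇒ step 1: AAB ⇒ D·D·CAB
    A ↦ D
    B ↦ CAB
    C ↦ B  (constrained at step 1)
    D ↦ BA  (constrained at step 1)

A->D, B->CAB, C->B, D->BA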